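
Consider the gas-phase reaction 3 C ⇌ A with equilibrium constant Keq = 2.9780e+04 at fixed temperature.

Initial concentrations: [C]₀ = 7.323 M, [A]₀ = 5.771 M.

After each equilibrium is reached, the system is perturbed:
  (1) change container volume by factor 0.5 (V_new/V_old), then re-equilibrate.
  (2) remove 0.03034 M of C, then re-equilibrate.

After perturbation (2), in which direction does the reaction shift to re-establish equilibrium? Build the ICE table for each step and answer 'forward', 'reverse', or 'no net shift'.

Q₀ = 0.0147 vs Keq = 2.9780e+04 ⇒ Q<K, forward
Step 1:
                  C         A
  Initial     7.323     5.771
  Change     -7.258     2.419
  Equil     0.06503      8.19
  solve Keq expr → x = 2.419; check Q = 2.9780e+04
Then change container volume by factor 0.5 (V_new/V_old).
Step 2:
                  C         A
  Initial    0.1301     16.38
  Change    -0.0481   0.01603
  Equil     0.08196      16.4
  solve Keq expr → x = 0.01603; check Q = 2.9780e+04
Then remove 0.03034 M of C.
Step 3:
                  C         A
  Initial   0.05162      16.4
  Change    0.03032  -0.01011
  Equil     0.08194     16.39
  solve Keq expr → x = -0.01011; check Q = 2.9780e+04

Direction: reverse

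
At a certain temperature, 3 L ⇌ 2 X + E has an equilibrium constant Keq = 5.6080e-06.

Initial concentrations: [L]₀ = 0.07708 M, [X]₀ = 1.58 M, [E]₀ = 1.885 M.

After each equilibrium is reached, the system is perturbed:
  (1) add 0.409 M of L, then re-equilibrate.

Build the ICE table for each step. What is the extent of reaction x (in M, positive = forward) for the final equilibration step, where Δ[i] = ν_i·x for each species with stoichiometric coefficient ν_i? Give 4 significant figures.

Q₀ = 1.0275e+04 vs Keq = 5.6080e-06 ⇒ Q>K, reverse
Step 1:
                   L          X          E
  I          0.07708       1.58      1.885
  C            2.357     -1.571    -0.7857
  E            2.434   0.008578      1.099
  solve Keq expr → x = -0.7857; check Q = 5.6080e-06
Then add 0.409 M of L.
Step 2:
                   L          X          E
  I            2.843   0.008578      1.099
  C        -0.003339   0.002226   0.001113
  E             2.84     0.0108        1.1
  solve Keq expr → x = 0.001113; check Q = 5.6080e-06

x = 0.001113 M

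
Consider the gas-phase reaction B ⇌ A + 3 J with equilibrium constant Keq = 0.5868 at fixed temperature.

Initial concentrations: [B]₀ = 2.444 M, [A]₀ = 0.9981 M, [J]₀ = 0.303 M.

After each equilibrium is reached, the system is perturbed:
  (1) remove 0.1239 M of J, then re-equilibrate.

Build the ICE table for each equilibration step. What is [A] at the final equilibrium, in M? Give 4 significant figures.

[A]_eq = 1.272 M

Q₀ = 0.01136 vs Keq = 0.5868 ⇒ Q<K, forward
Step 1:
                  B         A         J
  init        2.444    0.9981     0.303
  Δ         -0.2376    0.2376    0.7127
  eq          2.206     1.236     1.016
  solve Keq expr → x = 0.2376; check Q = 0.5868
Then remove 0.1239 M of J.
Step 2:
                  B         A         J
  init        2.206     1.236    0.8918
  Δ        -0.03621   0.03621    0.1086
  eq           2.17     1.272         1
  solve Keq expr → x = 0.03621; check Q = 0.5868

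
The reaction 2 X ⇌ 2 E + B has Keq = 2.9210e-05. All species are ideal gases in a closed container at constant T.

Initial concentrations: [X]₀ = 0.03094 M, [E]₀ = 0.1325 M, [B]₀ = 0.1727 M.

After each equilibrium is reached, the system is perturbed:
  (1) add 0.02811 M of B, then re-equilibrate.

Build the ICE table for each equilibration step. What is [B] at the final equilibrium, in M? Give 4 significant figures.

Q₀ = 3.167 vs Keq = 2.9210e-05 ⇒ Q>K, reverse
Step 1:
                    X           E           B
  Initial     0.03094      0.1325      0.1727
  Change       0.1299     -0.1299    -0.06493
  Equil        0.1608    0.002647      0.1078
  solve Keq expr → x = -0.06493; check Q = 2.9210e-05
Then add 0.02811 M of B.
Step 2:
                    X           E           B
  Initial      0.1608    0.002647      0.1359
  Change   2.8425e-04 -2.8425e-04 -1.4212e-04
  Equil        0.1611    0.002363      0.1357
  solve Keq expr → x = -1.4212e-04; check Q = 2.9210e-05

[B]_eq = 0.1357 M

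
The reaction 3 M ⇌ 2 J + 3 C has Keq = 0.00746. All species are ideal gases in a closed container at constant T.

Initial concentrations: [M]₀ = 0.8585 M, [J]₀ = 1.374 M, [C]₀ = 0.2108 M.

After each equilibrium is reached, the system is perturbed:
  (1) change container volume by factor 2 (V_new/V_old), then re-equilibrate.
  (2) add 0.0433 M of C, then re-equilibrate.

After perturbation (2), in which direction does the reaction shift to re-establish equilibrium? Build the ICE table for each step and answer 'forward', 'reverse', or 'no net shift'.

Q₀ = 0.02795 vs Keq = 0.00746 ⇒ Q>K, reverse
Step 1:
                    M           J           C
  init         0.8585       1.374      0.2108
  Δ           0.06223    -0.04149    -0.06223
  eq           0.9207       1.333      0.1486
  solve Keq expr → x = -0.02074; check Q = 0.00746
Then change container volume by factor 2 (V_new/V_old).
Step 2:
                    M           J           C
  init         0.4604      0.6663     0.07428
  Δ          -0.03288     0.02192     0.03288
  eq           0.4275      0.6882      0.1072
  solve Keq expr → x = 0.01096; check Q = 0.00746
Then add 0.0433 M of C.
Step 3:
                    M           J           C
  init         0.4275      0.6882      0.1505
  Δ           0.03263    -0.02175    -0.03263
  eq           0.4601      0.6664      0.1178
  solve Keq expr → x = -0.01088; check Q = 0.00746

Direction: reverse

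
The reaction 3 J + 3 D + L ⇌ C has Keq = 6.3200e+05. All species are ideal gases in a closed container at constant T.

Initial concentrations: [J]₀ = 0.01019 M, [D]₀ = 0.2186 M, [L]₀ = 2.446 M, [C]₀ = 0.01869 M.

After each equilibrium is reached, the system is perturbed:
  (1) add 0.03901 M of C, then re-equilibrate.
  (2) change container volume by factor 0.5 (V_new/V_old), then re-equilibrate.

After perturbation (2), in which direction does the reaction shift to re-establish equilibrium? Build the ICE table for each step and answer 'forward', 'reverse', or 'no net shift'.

Q₀ = 6.9132e+05 vs Keq = 6.3200e+05 ⇒ Q>K, reverse
Step 1:
                  J         D         L         C
  I         0.01019    0.2186     2.446   0.01869
  C       2.7846e-04 2.7846e-04 9.2819e-05 -9.2819e-05
  E         0.01047    0.2189     2.446    0.0186
  solve Keq expr → x = -9.2819e-05; check Q = 6.3200e+05
Then add 0.03901 M of C.
Step 2:
                  J         D         L         C
  I         0.01047    0.2189     2.446   0.05761
  C        0.004363  0.004363  0.001454 -0.001454
  E         0.01483    0.2232     2.448   0.05615
  solve Keq expr → x = -0.001454; check Q = 6.3200e+05
Then change container volume by factor 0.5 (V_new/V_old).
Step 3:
                  J         D         L         C
  I         0.02966    0.4465     4.895    0.1123
  C         -0.0217   -0.0217 -0.007234  0.007234
  E        0.007963    0.4248     4.888    0.1195
  solve Keq expr → x = 0.007234; check Q = 6.3200e+05

Direction: forward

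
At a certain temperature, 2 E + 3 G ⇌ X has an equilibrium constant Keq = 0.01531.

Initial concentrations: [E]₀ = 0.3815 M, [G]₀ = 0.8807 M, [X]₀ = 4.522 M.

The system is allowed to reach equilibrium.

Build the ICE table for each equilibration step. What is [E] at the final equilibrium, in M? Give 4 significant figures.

[E]_eq = 2.216 M

Q₀ = 45.48 vs Keq = 0.01531 ⇒ Q>K, reverse
Step 1:
                    E           G           X
  init         0.3815      0.8807       4.522
  Δ             1.835       2.752     -0.9173
  eq            2.216       3.633       3.605
  solve Keq expr → x = -0.9173; check Q = 0.01531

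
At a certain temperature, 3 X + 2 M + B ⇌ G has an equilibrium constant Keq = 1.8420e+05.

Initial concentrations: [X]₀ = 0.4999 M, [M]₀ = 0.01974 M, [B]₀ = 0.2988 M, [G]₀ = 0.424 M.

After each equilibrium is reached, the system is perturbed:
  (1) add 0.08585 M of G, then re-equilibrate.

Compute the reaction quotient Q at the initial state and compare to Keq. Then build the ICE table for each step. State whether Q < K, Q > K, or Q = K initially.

Q₀ = 2.9150e+04 vs Keq = 1.8420e+05 ⇒ Q<K, forward
Step 1:
                  X         M         B         G
  Initial    0.4999   0.01974    0.2988     0.424
  Change     -0.017  -0.01133 -0.005667  0.005667
  Equil      0.4829  0.008406    0.2931    0.4297
  solve Keq expr → x = 0.005667; check Q = 1.8420e+05
Then add 0.08585 M of G.
Step 2:
                  X         M         B         G
  Initial    0.4829  0.008406    0.2931    0.5155
  Change    0.00114 7.5977e-04 3.7989e-04 -3.7989e-04
  Equil       0.484  0.009166    0.2935    0.5151
  solve Keq expr → x = -3.7989e-04; check Q = 1.8420e+05

Q₀ = 2.9150e+04; Q < K (proceeds forward)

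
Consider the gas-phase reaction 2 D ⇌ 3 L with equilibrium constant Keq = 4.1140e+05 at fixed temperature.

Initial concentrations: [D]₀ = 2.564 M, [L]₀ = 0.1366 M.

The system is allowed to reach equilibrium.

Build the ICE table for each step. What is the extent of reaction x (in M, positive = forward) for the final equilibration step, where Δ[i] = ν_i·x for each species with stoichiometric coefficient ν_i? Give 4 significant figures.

Q₀ = 3.8772e-04 vs Keq = 4.1140e+05 ⇒ Q<K, forward
Step 1:
                    D           L
  init          2.564      0.1366
  Δ            -2.552       3.828
  eq          0.01231       3.964
  solve Keq expr → x = 1.276; check Q = 4.1140e+05

x = 1.276 M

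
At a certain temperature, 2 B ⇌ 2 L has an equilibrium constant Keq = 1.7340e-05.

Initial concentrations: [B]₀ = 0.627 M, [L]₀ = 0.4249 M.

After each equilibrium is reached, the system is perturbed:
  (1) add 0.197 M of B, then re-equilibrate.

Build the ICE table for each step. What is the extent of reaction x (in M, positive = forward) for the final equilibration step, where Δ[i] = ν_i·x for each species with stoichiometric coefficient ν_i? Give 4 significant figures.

x = 4.0847e-04 M

Q₀ = 0.4592 vs Keq = 1.7340e-05 ⇒ Q>K, reverse
Step 1:
                   B          L
  Initial      0.627     0.4249
  Change      0.4205    -0.4205
  Equil        1.048   0.004362
  solve Keq expr → x = -0.2103; check Q = 1.7340e-05
Then add 0.197 M of B.
Step 2:
                   B          L
  Initial      1.245   0.004362
  Change  -8.1693e-04 8.1693e-04
  Equil        1.244   0.005179
  solve Keq expr → x = 4.0847e-04; check Q = 1.7340e-05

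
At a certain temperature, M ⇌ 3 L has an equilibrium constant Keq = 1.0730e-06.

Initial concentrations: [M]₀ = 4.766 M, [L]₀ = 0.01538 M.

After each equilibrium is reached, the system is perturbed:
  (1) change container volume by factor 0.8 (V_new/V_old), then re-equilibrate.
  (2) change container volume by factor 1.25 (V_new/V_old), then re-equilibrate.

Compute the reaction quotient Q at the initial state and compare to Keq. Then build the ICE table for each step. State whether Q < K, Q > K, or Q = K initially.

Q₀ = 7.6333e-07 vs Keq = 1.0730e-06 ⇒ Q<K, forward
Step 1:
                   M          L
  init         4.766    0.01538
  Δ       -6.1597e-04   0.001848
  eq           4.765    0.01723
  solve Keq expr → x = 6.1597e-04; check Q = 1.0730e-06
Then change container volume by factor 0.8 (V_new/V_old).
Step 2:
                   M          L
  init         5.957    0.02153
  Δ       9.9188e-04  -0.002976
  eq           5.958    0.01856
  solve Keq expr → x = -9.9188e-04; check Q = 1.0730e-06
Then change container volume by factor 1.25 (V_new/V_old).
Step 3:
                   M          L
  init         4.766    0.01485
  Δ       -7.9351e-04   0.002381
  eq           4.765    0.01723
  solve Keq expr → x = 7.9351e-04; check Q = 1.0730e-06

Q₀ = 7.6333e-07; Q < K (proceeds forward)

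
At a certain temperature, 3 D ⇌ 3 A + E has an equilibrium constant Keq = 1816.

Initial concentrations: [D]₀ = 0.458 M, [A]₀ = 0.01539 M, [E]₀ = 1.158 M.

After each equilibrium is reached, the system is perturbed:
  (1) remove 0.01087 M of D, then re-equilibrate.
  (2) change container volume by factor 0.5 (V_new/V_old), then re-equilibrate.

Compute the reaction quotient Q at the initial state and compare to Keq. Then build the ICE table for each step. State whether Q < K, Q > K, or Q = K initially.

Q₀ = 4.3937e-05 vs Keq = 1816 ⇒ Q<K, forward
Step 1:
                   D          A          E
  init         0.458    0.01539      1.158
  Δ          -0.4192     0.4192     0.1397
  eq         0.03885     0.4345      1.298
  solve Keq expr → x = 0.1397; check Q = 1816
Then remove 0.01087 M of D.
Step 2:
                   D          A          E
  init       0.02798     0.4345      1.298
  Δ         0.009948  -0.009948  -0.003316
  eq         0.03793     0.4246      1.294
  solve Keq expr → x = -0.003316; check Q = 1816
Then change container volume by factor 0.5 (V_new/V_old).
Step 3:
                   D          A          E
  init       0.07586     0.8492      2.589
  Δ          0.01766   -0.01766  -0.005886
  eq         0.09351     0.8315      2.583
  solve Keq expr → x = -0.005886; check Q = 1816

Q₀ = 4.3937e-05; Q < K (proceeds forward)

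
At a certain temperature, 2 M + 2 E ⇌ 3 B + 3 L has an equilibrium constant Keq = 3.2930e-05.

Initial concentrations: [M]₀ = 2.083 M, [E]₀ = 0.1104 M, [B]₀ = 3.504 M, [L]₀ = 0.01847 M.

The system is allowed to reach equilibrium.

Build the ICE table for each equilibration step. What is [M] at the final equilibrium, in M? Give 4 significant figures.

Q₀ = 0.005126 vs Keq = 3.2930e-05 ⇒ Q>K, reverse
Step 1:
                    M           E           B           L
  Initial       2.083      0.1104       3.504     0.01847
  Change     0.009872    0.009872    -0.01481    -0.01481
  Equil         2.093      0.1203       3.489    0.003662
  solve Keq expr → x = -0.004936; check Q = 3.2930e-05

[M]_eq = 2.093 M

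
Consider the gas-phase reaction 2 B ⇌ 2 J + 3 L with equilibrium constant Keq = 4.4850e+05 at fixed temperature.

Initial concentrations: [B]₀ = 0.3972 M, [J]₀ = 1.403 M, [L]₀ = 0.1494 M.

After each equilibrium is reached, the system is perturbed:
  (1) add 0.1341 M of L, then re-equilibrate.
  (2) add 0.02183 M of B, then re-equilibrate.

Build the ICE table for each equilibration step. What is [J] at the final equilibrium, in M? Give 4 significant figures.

Q₀ = 0.04161 vs Keq = 4.4850e+05 ⇒ Q<K, forward
Step 1:
                  B         J         L
  init       0.3972     1.403    0.1494
  Δ         -0.3955    0.3955    0.5932
  eq       0.001719     1.798    0.7426
  solve Keq expr → x = 0.1977; check Q = 4.4850e+05
Then add 0.1341 M of L.
Step 2:
                  B         J         L
  init     0.001719     1.798    0.8767
  Δ       4.8261e-04 -4.8261e-04 -7.2392e-04
  eq       0.002201     1.798     0.876
  solve Keq expr → x = -2.4131e-04; check Q = 4.4850e+05
Then add 0.02183 M of B.
Step 3:
                  B         J         L
  init      0.02403     1.798     0.876
  Δ        -0.02168   0.02168   0.03252
  eq       0.002353      1.82    0.9085
  solve Keq expr → x = 0.01084; check Q = 4.4850e+05

[J]_eq = 1.82 M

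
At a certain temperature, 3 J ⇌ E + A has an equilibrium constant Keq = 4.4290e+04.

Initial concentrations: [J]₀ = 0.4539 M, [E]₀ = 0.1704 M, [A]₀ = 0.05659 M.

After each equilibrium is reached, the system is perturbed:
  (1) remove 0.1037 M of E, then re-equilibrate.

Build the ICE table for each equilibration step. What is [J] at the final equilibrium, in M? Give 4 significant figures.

Q₀ = 0.1031 vs Keq = 4.4290e+04 ⇒ Q<K, forward
Step 1:
                    J           E           A
  Initial      0.4539      0.1704     0.05659
  Change      -0.4425      0.1475      0.1475
  Equil       0.01136      0.3179      0.2041
  solve Keq expr → x = 0.1475; check Q = 4.4290e+04
Then remove 0.1037 M of E.
Step 2:
                    J           E           A
  Initial     0.01136      0.2142      0.2041
  Change    -0.001386  4.6195e-04  4.6195e-04
  Equil      0.009972      0.2147      0.2046
  solve Keq expr → x = 4.6195e-04; check Q = 4.4290e+04

[J]_eq = 0.009972 M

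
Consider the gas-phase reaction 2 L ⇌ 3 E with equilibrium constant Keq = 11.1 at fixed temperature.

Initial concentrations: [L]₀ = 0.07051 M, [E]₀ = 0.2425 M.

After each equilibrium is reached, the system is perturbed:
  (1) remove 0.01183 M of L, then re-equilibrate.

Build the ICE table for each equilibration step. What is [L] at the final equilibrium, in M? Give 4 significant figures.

Q₀ = 2.868 vs Keq = 11.1 ⇒ Q<K, forward
Step 1:
                  L         E
  init      0.07051    0.2425
  Δ        -0.02577   0.03865
  eq        0.04474    0.2811
  solve Keq expr → x = 0.01288; check Q = 11.1
Then remove 0.01183 M of L.
Step 2:
                  L         E
  init      0.03291    0.2811
  Δ        0.008738  -0.01311
  eq        0.04165     0.268
  solve Keq expr → x = -0.004369; check Q = 11.1

[L]_eq = 0.04165 M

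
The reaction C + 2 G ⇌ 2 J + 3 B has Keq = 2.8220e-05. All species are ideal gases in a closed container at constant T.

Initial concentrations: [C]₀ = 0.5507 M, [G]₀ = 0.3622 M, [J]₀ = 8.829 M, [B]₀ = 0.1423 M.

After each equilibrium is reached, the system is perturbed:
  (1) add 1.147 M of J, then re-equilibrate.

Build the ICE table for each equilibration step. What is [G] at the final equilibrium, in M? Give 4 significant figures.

Q₀ = 3.109 vs Keq = 2.8220e-05 ⇒ Q>K, reverse
Step 1:
                    C           G           J           B
  init         0.5507      0.3622       8.829      0.1423
  Δ           0.04624     0.09248    -0.09248     -0.1387
  eq           0.5969      0.4547       8.737    0.003573
  solve Keq expr → x = -0.04624; check Q = 2.8220e-05
Then add 1.147 M of J.
Step 2:
                    C           G           J           B
  init         0.5969      0.4547       9.884    0.003573
  Δ        9.3663e-05  1.8733e-04 -1.8733e-04 -2.8099e-04
  eq            0.597      0.4549       9.883    0.003292
  solve Keq expr → x = -9.3663e-05; check Q = 2.8220e-05

[G]_eq = 0.4549 M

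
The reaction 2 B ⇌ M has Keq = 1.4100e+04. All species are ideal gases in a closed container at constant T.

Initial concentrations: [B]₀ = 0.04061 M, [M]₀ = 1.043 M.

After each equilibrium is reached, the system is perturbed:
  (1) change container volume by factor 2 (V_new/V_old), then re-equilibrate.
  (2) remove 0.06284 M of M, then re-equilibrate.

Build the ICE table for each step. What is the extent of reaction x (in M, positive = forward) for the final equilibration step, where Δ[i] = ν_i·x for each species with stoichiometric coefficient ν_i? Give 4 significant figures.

Q₀ = 632.4 vs Keq = 1.4100e+04 ⇒ Q<K, forward
Step 1:
                   B          M
  init       0.04061      1.043
  Δ         -0.03194    0.01597
  eq        0.008666      1.059
  solve Keq expr → x = 0.01597; check Q = 1.4100e+04
Then change container volume by factor 2 (V_new/V_old).
Step 2:
                   B          M
  init      0.004333     0.5295
  Δ          0.00179 -8.9483e-04
  eq        0.006123     0.5286
  solve Keq expr → x = -8.9483e-04; check Q = 1.4100e+04
Then remove 0.06284 M of M.
Step 3:
                   B          M
  init      0.006123     0.4658
  Δ       -3.7430e-04 1.8715e-04
  eq        0.005749     0.4659
  solve Keq expr → x = 1.8715e-04; check Q = 1.4100e+04

x = 1.8715e-04 M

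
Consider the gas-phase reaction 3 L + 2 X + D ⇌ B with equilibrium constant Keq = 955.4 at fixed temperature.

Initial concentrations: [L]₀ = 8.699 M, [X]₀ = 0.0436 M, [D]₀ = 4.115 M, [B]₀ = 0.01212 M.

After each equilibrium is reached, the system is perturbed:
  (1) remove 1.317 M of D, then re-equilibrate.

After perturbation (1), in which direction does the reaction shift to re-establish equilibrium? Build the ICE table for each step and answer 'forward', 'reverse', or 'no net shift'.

Direction: reverse

Q₀ = 0.002354 vs Keq = 955.4 ⇒ Q<K, forward
Step 1:
                    L           X           D           B
  init          8.699      0.0436       4.115     0.01212
  Δ          -0.06523    -0.04348    -0.02174     0.02174
  eq            8.634  1.1599e-04       4.093     0.03386
  solve Keq expr → x = 0.02174; check Q = 955.4
Then remove 1.317 M of D.
Step 2:
                    L           X           D           B
  init          8.634  1.1599e-04       2.776     0.03386
  Δ        3.7235e-05  2.4823e-05  1.2412e-05 -1.2412e-05
  eq            8.634  1.4082e-04       2.776     0.03385
  solve Keq expr → x = -1.2412e-05; check Q = 955.4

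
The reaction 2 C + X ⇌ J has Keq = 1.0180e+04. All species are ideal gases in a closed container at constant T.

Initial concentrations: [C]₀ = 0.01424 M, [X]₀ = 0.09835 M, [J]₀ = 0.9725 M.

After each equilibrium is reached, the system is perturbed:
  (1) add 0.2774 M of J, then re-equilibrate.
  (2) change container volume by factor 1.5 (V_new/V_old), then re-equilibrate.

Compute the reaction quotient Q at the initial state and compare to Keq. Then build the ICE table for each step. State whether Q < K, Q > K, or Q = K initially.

Q₀ = 4.8764e+04 vs Keq = 1.0180e+04 ⇒ Q>K, reverse
Step 1:
                    C           X           J
  Initial     0.01424     0.09835      0.9725
  Change      0.01564    0.007818   -0.007818
  Equil       0.02988      0.1062      0.9647
  solve Keq expr → x = -0.007818; check Q = 1.0180e+04
Then add 0.2774 M of J.
Step 2:
                    C           X           J
  Initial     0.02988      0.1062       1.242
  Change     0.003707    0.001854   -0.001854
  Equil       0.03358       0.108        1.24
  solve Keq expr → x = -0.001854; check Q = 1.0180e+04
Then change container volume by factor 1.5 (V_new/V_old).
Step 3:
                    C           X           J
  Initial     0.02239     0.07201      0.8268
  Change     0.009989    0.004994   -0.004994
  Equil       0.03238     0.07701      0.8218
  solve Keq expr → x = -0.004994; check Q = 1.0180e+04

Q₀ = 4.8764e+04; Q > K (proceeds reverse)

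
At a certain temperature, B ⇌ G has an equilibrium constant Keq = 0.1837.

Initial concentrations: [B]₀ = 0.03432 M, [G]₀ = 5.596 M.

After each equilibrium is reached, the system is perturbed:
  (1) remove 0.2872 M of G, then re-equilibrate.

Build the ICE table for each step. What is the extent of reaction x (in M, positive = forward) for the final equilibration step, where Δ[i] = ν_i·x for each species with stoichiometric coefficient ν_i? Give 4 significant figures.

Q₀ = 163.1 vs Keq = 0.1837 ⇒ Q>K, reverse
Step 1:
                  B         G
  Initial   0.03432     5.596
  Change      4.722    -4.722
  Equil       4.757    0.8738
  solve Keq expr → x = -4.722; check Q = 0.1837
Then remove 0.2872 M of G.
Step 2:
                  B         G
  Initial     4.757    0.5866
  Change    -0.2426    0.2426
  Equil       4.514    0.8292
  solve Keq expr → x = 0.2426; check Q = 0.1837

x = 0.2426 M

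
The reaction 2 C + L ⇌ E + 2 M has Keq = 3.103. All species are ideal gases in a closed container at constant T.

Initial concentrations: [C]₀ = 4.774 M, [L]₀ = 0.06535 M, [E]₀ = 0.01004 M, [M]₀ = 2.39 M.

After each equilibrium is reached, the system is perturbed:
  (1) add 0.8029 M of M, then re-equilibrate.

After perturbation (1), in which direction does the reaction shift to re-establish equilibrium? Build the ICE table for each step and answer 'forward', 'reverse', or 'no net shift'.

Q₀ = 0.03851 vs Keq = 3.103 ⇒ Q<K, forward
Step 1:
                  C         L         E         M
  I           4.774   0.06535   0.01004      2.39
  C         -0.1178   -0.0589    0.0589    0.1178
  E           4.656  0.006445   0.06894     2.508
  solve Keq expr → x = 0.0589; check Q = 3.103
Then add 0.8029 M of M.
Step 2:
                  C         L         E         M
  I           4.656  0.006445   0.06894     3.311
  C        0.008083  0.004041 -0.004041 -0.008083
  E           4.664   0.01049    0.0649     3.303
  solve Keq expr → x = -0.004041; check Q = 3.103

Direction: reverse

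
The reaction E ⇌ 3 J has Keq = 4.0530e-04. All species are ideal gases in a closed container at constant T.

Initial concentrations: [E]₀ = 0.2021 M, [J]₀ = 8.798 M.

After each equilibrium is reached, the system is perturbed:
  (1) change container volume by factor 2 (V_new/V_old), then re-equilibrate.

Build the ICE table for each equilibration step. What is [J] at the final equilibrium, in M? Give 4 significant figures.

Q₀ = 3370 vs Keq = 4.0530e-04 ⇒ Q>K, reverse
Step 1:
                   E          J
  I           0.2021      8.798
  C            2.897      -8.69
  E            3.099     0.1079
  solve Keq expr → x = -2.897; check Q = 4.0530e-04
Then change container volume by factor 2 (V_new/V_old).
Step 2:
                   E          J
  I            1.549    0.05395
  C          -0.0105    0.03149
  E            1.539    0.08544
  solve Keq expr → x = 0.0105; check Q = 4.0530e-04

[J]_eq = 0.08544 M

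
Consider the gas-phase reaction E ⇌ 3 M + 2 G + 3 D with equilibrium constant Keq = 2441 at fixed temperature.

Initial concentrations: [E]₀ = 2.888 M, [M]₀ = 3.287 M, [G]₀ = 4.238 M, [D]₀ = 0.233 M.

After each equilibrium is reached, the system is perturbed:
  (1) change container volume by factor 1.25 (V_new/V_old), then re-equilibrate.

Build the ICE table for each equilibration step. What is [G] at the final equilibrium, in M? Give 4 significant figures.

[G]_eq = 4.306 M

Q₀ = 2.794 vs Keq = 2441 ⇒ Q<K, forward
Step 1:
                    E           M           G           D
  I             2.888       3.287       4.238       0.233
  C            -0.389       1.167       0.778       1.167
  E             2.499       4.454       5.016         1.4
  solve Keq expr → x = 0.389; check Q = 2441
Then change container volume by factor 1.25 (V_new/V_old).
Step 2:
                    E           M           G           D
  I             1.999       3.563       4.013        1.12
  C           -0.1468      0.4404      0.2936      0.4404
  E             1.852       4.004       4.306        1.56
  solve Keq expr → x = 0.1468; check Q = 2441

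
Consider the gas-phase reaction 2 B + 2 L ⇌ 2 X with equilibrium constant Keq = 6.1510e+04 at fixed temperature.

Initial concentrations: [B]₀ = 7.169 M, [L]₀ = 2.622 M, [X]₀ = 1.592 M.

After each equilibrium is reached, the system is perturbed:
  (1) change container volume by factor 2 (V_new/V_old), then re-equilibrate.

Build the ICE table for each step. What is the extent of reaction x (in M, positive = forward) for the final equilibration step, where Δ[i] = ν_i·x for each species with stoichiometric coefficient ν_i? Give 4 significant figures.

Q₀ = 0.007173 vs Keq = 6.1510e+04 ⇒ Q<K, forward
Step 1:
                    B           L           X
  I             7.169       2.622       1.592
  C            -2.618      -2.618       2.618
  E             4.551     0.00373        4.21
  solve Keq expr → x = 1.309; check Q = 6.1510e+04
Then change container volume by factor 2 (V_new/V_old).
Step 2:
                    B           L           X
  I             2.275    0.001865       2.105
  C          0.001859    0.001859   -0.001859
  E             2.277    0.003724       2.103
  solve Keq expr → x = -9.2943e-04; check Q = 6.1510e+04

x = -9.2943e-04 M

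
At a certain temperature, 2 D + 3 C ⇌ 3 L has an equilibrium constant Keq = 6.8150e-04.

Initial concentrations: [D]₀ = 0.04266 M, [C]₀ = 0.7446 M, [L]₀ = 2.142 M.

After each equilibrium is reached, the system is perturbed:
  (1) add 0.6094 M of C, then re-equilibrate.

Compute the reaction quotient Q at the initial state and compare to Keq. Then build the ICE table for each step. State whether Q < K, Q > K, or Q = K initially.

Q₀ = 1.3081e+04 vs Keq = 6.8150e-04 ⇒ Q>K, reverse
Step 1:
                    D           C           L
  Initial     0.04266      0.7446       2.142
  Change        1.246        1.87       -1.87
  Equil         1.289       2.614      0.2725
  solve Keq expr → x = -0.6232; check Q = 6.8150e-04
Then add 0.6094 M of C.
Step 2:
                    D           C           L
  Initial       1.289       3.224      0.2725
  Change     -0.03475    -0.05212     0.05212
  Equil         1.254       3.171      0.3246
  solve Keq expr → x = 0.01737; check Q = 6.8150e-04

Q₀ = 1.3081e+04; Q > K (proceeds reverse)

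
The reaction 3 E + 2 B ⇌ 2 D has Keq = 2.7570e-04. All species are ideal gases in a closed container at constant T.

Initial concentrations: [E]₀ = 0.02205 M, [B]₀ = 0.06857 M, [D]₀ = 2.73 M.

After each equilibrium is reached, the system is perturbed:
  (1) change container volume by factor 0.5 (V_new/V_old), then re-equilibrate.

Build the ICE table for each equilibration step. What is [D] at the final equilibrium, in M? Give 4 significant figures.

[D]_eq = 1.195 M

Q₀ = 1.4785e+08 vs Keq = 2.7570e-04 ⇒ Q>K, reverse
Step 1:
                   E          B          D
  I          0.02205    0.06857       2.73
  C            3.655      2.437     -2.437
  E            3.677      2.505     0.2933
  solve Keq expr → x = -1.218; check Q = 2.7570e-04
Then change container volume by factor 0.5 (V_new/V_old).
Step 2:
                   E          B          D
  I            7.354      5.011     0.5866
  C          -0.9126    -0.6084     0.6084
  E            6.442      4.402      1.195
  solve Keq expr → x = 0.3042; check Q = 2.7570e-04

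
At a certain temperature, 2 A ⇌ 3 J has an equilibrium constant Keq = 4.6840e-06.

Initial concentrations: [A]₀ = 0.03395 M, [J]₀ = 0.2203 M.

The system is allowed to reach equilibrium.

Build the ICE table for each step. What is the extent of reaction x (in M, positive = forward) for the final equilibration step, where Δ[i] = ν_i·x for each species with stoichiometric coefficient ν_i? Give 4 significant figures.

x = -0.07167 M

Q₀ = 9.276 vs Keq = 4.6840e-06 ⇒ Q>K, reverse
Step 1:
                  A         J
  I         0.03395    0.2203
  C          0.1433    -0.215
  E          0.1773   0.00528
  solve Keq expr → x = -0.07167; check Q = 4.6840e-06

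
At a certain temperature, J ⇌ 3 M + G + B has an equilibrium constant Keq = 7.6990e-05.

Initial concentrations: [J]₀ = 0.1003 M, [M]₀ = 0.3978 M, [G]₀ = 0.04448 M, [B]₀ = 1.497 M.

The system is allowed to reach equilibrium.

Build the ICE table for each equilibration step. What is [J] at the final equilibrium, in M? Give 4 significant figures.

Q₀ = 0.04179 vs Keq = 7.6990e-05 ⇒ Q>K, reverse
Step 1:
                  J         M         G         B
  I          0.1003    0.3978   0.04448     1.497
  C         0.04407   -0.1322  -0.04407  -0.04407
  E          0.1444    0.2656 4.0838e-04     1.453
  solve Keq expr → x = -0.04407; check Q = 7.6990e-05

[J]_eq = 0.1444 M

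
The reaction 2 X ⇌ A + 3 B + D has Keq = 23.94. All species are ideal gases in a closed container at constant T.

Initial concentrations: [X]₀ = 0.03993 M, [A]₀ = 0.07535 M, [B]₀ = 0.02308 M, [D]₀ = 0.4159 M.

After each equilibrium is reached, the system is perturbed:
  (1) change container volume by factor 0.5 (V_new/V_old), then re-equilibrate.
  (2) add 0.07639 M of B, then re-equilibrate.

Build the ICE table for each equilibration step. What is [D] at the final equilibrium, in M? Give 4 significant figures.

[D]_eq = 0.8672 M

Q₀ = 2.4165e-04 vs Keq = 23.94 ⇒ Q<K, forward
Step 1:
                  X         A         B         D
  I         0.03993   0.07535   0.02308    0.4159
  C        -0.03896   0.01948   0.05844   0.01948
  E       9.6669e-04   0.09483   0.08152    0.4354
  solve Keq expr → x = 0.01948; check Q = 23.94
Then change container volume by factor 0.5 (V_new/V_old).
Step 2:
                  X         A         B         D
  I        0.001933    0.1897     0.163    0.8708
  C        0.003263 -0.001632 -0.004895 -0.001632
  E        0.005197     0.188    0.1582    0.8691
  solve Keq expr → x = -0.001632; check Q = 23.94
Then add 0.07639 M of B.
Step 3:
                  X         A         B         D
  I        0.005197     0.188    0.2345    0.8691
  C        0.003793 -0.001897  -0.00569 -0.001897
  E         0.00899    0.1861    0.2289    0.8672
  solve Keq expr → x = -0.001897; check Q = 23.94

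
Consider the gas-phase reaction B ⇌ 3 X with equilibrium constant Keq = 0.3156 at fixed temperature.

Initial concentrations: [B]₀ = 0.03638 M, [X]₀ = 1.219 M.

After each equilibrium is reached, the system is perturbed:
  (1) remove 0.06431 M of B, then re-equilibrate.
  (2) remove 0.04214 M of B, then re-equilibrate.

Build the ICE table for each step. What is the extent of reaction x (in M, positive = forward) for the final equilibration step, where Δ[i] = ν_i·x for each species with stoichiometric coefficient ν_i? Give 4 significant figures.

x = -0.007244 M

Q₀ = 49.79 vs Keq = 0.3156 ⇒ Q>K, reverse
Step 1:
                    B           X
  I           0.03638       1.219
  C            0.2557     -0.7672
  E            0.2921      0.4518
  solve Keq expr → x = -0.2557; check Q = 0.3156
Then remove 0.06431 M of B.
Step 2:
                    B           X
  I            0.2278      0.4518
  C          0.009982    -0.02995
  E            0.2378      0.4218
  solve Keq expr → x = -0.009982; check Q = 0.3156
Then remove 0.04214 M of B.
Step 3:
                    B           X
  I            0.1957      0.4218
  C          0.007244    -0.02173
  E            0.2029      0.4001
  solve Keq expr → x = -0.007244; check Q = 0.3156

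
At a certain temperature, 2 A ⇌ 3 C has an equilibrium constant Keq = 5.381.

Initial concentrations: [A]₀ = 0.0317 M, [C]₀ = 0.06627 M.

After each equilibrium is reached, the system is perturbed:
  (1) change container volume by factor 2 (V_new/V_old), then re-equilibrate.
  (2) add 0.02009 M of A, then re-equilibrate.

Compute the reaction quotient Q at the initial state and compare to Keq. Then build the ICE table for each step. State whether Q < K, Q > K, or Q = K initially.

Q₀ = 0.2896; Q < K (proceeds forward)

Q₀ = 0.2896 vs Keq = 5.381 ⇒ Q<K, forward
Step 1:
                  A         C
  Initial    0.0317   0.06627
  Change   -0.01909   0.02864
  Equil     0.01261   0.09491
  solve Keq expr → x = 0.009547; check Q = 5.381
Then change container volume by factor 2 (V_new/V_old).
Step 2:
                  A         C
  Initial  0.006303   0.04746
  Change  -0.001521  0.002281
  Equil    0.004782   0.04974
  solve Keq expr → x = 7.6041e-04; check Q = 5.381
Then add 0.02009 M of A.
Step 3:
                  A         C
  Initial   0.02487   0.04974
  Change   -0.01619   0.02428
  Equil    0.008682   0.07402
  solve Keq expr → x = 0.008095; check Q = 5.381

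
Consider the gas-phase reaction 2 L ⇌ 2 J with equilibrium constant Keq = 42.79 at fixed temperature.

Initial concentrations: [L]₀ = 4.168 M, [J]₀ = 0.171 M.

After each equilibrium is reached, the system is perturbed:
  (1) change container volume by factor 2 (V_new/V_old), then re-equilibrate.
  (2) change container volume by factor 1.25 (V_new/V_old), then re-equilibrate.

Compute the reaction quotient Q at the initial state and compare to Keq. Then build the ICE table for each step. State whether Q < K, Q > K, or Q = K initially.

Q₀ = 0.001683 vs Keq = 42.79 ⇒ Q<K, forward
Step 1:
                    L           J
  I             4.168       0.171
  C            -3.593       3.593
  E            0.5754       3.764
  solve Keq expr → x = 1.796; check Q = 42.79
Then change container volume by factor 2 (V_new/V_old).
Step 2:
                    L           J
  I            0.2877       1.882
  C                 0           0
  E            0.2877       1.882
  solve Keq expr → x = 0; check Q = 42.79
Then change container volume by factor 1.25 (V_new/V_old).
Step 3:
                    L           J
  I            0.2301       1.505
  C                 0           0
  E            0.2301       1.505
  solve Keq expr → x = 0; check Q = 42.79

Q₀ = 0.001683; Q < K (proceeds forward)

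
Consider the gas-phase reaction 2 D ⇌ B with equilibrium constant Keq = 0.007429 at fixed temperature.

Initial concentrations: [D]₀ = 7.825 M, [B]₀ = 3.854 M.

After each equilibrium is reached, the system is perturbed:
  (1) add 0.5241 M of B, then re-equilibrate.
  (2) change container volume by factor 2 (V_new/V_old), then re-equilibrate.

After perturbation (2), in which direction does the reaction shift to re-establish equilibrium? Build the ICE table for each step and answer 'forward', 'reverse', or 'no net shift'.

Direction: reverse

Q₀ = 0.06294 vs Keq = 0.007429 ⇒ Q>K, reverse
Step 1:
                   D          B
  I            7.825      3.854
  C            5.191     -2.595
  E            13.02      1.259
  solve Keq expr → x = -2.595; check Q = 0.007429
Then add 0.5241 M of B.
Step 2:
                   D          B
  I            13.02      1.783
  C           0.7498    -0.3749
  E            13.77      1.408
  solve Keq expr → x = -0.3749; check Q = 0.007429
Then change container volume by factor 2 (V_new/V_old).
Step 3:
                   D          B
  I            6.883     0.7039
  C           0.5802    -0.2901
  E            7.463     0.4138
  solve Keq expr → x = -0.2901; check Q = 0.007429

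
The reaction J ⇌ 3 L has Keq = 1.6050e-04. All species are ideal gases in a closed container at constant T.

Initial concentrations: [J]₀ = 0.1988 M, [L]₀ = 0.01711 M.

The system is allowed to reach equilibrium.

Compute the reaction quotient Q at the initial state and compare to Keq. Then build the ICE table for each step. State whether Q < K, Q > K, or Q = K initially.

Q₀ = 2.5196e-05 vs Keq = 1.6050e-04 ⇒ Q<K, forward
Step 1:
                  J         L
  Initial    0.1988   0.01711
  Change  -0.004784   0.01435
  Equil       0.194   0.03146
  solve Keq expr → x = 0.004784; check Q = 1.6050e-04

Q₀ = 2.5196e-05; Q < K (proceeds forward)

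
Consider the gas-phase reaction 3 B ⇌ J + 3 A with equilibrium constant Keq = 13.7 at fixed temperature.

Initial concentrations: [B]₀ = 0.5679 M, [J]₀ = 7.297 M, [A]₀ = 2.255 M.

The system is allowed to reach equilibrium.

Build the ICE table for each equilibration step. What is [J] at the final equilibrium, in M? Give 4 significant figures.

[J]_eq = 7.068 M

Q₀ = 456.8 vs Keq = 13.7 ⇒ Q>K, reverse
Step 1:
                    B           J           A
  Initial      0.5679       7.297       2.255
  Change       0.6885     -0.2295     -0.6885
  Equil         1.256       7.068       1.567
  solve Keq expr → x = -0.2295; check Q = 13.7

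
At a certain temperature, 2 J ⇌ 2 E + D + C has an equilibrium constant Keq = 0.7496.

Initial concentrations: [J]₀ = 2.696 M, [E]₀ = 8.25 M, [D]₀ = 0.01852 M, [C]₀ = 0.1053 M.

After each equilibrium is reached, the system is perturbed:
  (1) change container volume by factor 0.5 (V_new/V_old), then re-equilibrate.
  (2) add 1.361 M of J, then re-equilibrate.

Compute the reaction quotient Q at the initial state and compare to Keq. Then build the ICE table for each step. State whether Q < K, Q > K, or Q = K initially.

Q₀ = 0.01826 vs Keq = 0.7496 ⇒ Q<K, forward
Step 1:
                  J         E         D         C
  init        2.696      8.25   0.01852    0.1053
  Δ         -0.3551    0.3551    0.1776    0.1776
  eq          2.341     8.605    0.1961    0.2829
  solve Keq expr → x = 0.1776; check Q = 0.7496
Then change container volume by factor 0.5 (V_new/V_old).
Step 2:
                  J         E         D         C
  init        4.682     17.21    0.3922    0.5657
  Δ          0.4057   -0.4057   -0.2029   -0.2029
  eq          5.087      16.8    0.1893    0.3629
  solve Keq expr → x = -0.2029; check Q = 0.7496
Then add 1.361 M of J.
Step 3:
                  J         E         D         C
  init        6.448      16.8    0.1893    0.3629
  Δ         -0.1184    0.1184   0.05918   0.05918
  eq           6.33     16.92    0.2485    0.4221
  solve Keq expr → x = 0.05918; check Q = 0.7496

Q₀ = 0.01826; Q < K (proceeds forward)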